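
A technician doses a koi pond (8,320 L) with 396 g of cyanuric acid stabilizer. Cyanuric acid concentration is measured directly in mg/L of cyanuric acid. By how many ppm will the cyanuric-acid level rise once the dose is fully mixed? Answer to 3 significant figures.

47.6 ppm

Rise: 396 g / 8,320 L × 1000 = 47.6 mg/L.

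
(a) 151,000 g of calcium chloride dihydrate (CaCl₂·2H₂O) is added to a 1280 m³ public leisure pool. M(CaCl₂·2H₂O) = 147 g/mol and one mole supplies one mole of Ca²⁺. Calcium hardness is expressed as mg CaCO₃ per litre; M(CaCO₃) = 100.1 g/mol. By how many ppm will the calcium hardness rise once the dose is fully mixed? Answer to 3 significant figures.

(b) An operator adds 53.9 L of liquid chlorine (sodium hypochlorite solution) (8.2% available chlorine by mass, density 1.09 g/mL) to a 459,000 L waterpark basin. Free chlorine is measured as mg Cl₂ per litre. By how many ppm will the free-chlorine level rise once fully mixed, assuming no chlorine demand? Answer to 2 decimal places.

(a) Volume: 1280 m³ = 1,280,000 L.
(a) Moles of Ca²⁺: 151,000 g ÷ 147 g/mol = 1027 mol.
(a) As CaCO₃: 1027 mol × 100.1 g/mol = 102,800 g.
(a) Rise: 102,800 g / 1,280,000 L × 1000 = 80.33 mg/L.

(b) Mass of solution: 53.9 L × 1000 mL/L × 1.09 g/mL = 58,750 g.
(b) Available chlorine delivered: 58,750 g × 0.082 = 4818 g as Cl₂.
(b) Concentration rise: 4818 g / 459,000 L = 10.5 mg/L = 10.50 ppm.

(a) 80.3 ppm; (b) 10.50 ppm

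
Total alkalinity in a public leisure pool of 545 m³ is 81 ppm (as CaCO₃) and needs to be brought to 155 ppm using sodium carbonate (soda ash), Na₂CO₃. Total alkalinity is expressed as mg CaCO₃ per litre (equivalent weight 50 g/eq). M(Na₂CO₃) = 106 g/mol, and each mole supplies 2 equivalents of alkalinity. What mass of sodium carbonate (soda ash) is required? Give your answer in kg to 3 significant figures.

42.7 kg

Volume: 545 m³ = 545,000 L.
Alkalinity to add: (155 − 81) = 74 mg/L as CaCO₃ × 545,000 L = 40,330 g as CaCO₃.
Equivalents: 40,330 g ÷ 50 g/eq = 806.6 eq.
Each mole of Na₂CO₃ supplies 2 eq, so 806.6 / 2 = 403.3 mol.
Mass: 403.3 mol × 106 g/mol = 42,750 g.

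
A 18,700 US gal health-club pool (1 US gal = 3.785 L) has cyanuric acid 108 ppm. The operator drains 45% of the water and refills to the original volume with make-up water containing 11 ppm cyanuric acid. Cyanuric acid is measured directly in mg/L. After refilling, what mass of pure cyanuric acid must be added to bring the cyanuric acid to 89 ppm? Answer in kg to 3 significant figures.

Volume: 18,700 US gal × 3.785 L/gal = 70,780 L.
After draining 45% and refilling: 108 × 0.55 + 11 × 0.45 = 64.35 ppm.
Deficit to target: 89 − 64.35 = 24.65 mg/L.
Mass: 24.65 mg/L × 70,780 L = 1745 g cyanuric acid.

1.74 kg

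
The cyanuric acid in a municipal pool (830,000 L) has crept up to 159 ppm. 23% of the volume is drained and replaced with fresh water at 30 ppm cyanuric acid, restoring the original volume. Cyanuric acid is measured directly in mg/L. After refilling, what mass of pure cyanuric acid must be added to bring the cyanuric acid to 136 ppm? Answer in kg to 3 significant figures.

After draining 23% and refilling: 159 × 0.77 + 30 × 0.23 = 129.33 ppm.
Deficit to target: 136 − 129.33 = 6.67 mg/L.
Mass: 6.67 mg/L × 830,000 L = 5536 g cyanuric acid.

5.54 kg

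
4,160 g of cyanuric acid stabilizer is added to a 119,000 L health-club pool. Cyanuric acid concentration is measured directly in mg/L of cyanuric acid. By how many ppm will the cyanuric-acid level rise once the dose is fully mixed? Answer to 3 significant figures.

35.0 ppm

Rise: 4,160 g / 119,000 L × 1000 = 34.96 mg/L.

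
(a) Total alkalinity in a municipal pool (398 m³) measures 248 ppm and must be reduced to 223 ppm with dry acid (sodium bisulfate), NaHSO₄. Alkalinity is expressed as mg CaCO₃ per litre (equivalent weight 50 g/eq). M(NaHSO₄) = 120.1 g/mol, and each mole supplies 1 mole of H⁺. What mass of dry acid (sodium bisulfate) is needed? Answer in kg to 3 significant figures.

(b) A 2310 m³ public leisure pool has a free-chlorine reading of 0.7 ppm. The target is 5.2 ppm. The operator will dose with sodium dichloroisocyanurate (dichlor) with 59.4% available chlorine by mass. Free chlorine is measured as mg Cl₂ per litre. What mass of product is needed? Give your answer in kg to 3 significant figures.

(a) Volume: 398 m³ = 398,000 L.
(a) Alkalinity to neutralize: (248 − 223) = 25 mg/L as CaCO₃ × 398,000 L = 9950 g as CaCO₃.
(a) Equivalents of H⁺ required: 9950 ÷ 50 g/eq = 199 eq = 199 mol NaHSO₄.
(a) Mass of NaHSO₄: 199 × 120.1 = 23,900 g.

(b) Volume: 2310 m³ = 2,310,000 L.
(b) Chlorine deficit: 5.2 − 0.7 = 4.5 ppm = 4.5 mg/L as Cl₂.
(b) Cl₂ equivalent needed: 4.5 mg/L × 2,310,000 L = 10,400,000 mg = 10,400 g.
(b) Product at 59.4% available chlorine: 10,400 / 0.594 = 17,500 g.

(a) 23.9 kg; (b) 17.5 kg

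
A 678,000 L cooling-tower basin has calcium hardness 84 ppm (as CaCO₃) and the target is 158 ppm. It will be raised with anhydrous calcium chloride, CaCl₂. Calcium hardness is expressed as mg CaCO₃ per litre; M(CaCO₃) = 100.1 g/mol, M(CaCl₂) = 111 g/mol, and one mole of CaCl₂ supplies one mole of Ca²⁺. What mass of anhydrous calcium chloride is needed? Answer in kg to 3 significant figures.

Hardness to add: (158 − 84) = 74 mg/L as CaCO₃ × 678,000 L = 50,170 g as CaCO₃.
Moles of Ca²⁺ (1 mol Ca²⁺ ≡ 1 mol CaCO₃): 50,170 / 100.1 g/mol = 501.2 mol.
Mass of CaCl₂: 501.2 × 111 = 55,640 g.

55.6 kg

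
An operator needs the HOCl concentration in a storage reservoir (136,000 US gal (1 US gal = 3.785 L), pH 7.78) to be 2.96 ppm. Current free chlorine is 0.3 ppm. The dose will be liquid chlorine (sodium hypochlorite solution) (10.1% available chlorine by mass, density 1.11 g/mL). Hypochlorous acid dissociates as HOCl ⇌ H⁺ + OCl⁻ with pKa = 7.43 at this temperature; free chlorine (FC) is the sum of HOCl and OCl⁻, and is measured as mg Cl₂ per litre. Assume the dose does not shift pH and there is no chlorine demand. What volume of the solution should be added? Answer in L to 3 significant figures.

Volume: 136,000 US gal × 3.785 L/gal = 514,760 L.
[OCl⁻]/[HOCl] = 10^(pH − pKa) = 10^(7.78 − 7.43) = 2.239; fraction as HOCl = 1/(1 + 2.239) = 0.3088.
Free chlorine required for 2.96 ppm HOCl: 2.96 / 0.3088 = 9.587 ppm.
FC to add: 9.587 − 0.3 = 9.287 mg/L as Cl₂.
Cl₂ equivalent: 9.287 mg/L × 514,760 L = 4780 g.
Product at 10.1% available Cl: 4780 / 0.101 = 47,330 g.
Volume: 47,330 g ÷ 1.11 g/mL = 42,640 mL.

42.6 L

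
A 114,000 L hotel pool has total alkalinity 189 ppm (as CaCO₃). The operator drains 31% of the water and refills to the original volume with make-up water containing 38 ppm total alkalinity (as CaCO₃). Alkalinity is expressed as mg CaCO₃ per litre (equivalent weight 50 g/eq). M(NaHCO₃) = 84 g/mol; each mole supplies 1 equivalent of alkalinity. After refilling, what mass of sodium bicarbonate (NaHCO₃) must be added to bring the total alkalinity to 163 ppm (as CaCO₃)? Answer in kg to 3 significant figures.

3.99 kg

After draining 31% and refilling: 189 × 0.69 + 38 × 0.31 = 142.19 ppm.
Deficit to target: 163 − 142.19 = 20.81 mg/L.
As CaCO₃: 20.81 mg/L × 114,000 L = 2372 g; ÷ 50 g/eq ÷ 1 = 47.45 mol NaHCO₃.
Mass: 47.45 × 84 = 3986 g.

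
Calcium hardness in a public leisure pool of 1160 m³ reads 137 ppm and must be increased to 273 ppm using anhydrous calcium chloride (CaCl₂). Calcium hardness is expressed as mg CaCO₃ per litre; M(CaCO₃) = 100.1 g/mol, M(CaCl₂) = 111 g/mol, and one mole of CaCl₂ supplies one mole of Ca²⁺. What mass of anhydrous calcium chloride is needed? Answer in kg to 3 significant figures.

175 kg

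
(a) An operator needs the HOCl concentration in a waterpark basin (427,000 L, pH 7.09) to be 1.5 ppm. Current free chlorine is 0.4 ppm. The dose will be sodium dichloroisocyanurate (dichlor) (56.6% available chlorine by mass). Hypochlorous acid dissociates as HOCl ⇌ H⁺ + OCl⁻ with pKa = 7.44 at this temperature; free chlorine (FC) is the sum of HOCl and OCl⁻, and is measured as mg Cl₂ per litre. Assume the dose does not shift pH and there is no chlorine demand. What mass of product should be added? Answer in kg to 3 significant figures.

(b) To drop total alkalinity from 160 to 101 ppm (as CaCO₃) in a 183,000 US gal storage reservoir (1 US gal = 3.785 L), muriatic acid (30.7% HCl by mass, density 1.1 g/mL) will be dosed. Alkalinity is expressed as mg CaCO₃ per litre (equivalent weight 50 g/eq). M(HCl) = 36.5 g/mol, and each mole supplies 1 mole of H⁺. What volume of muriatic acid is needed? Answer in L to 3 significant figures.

(a) 1.34 kg; (b) 88.3 L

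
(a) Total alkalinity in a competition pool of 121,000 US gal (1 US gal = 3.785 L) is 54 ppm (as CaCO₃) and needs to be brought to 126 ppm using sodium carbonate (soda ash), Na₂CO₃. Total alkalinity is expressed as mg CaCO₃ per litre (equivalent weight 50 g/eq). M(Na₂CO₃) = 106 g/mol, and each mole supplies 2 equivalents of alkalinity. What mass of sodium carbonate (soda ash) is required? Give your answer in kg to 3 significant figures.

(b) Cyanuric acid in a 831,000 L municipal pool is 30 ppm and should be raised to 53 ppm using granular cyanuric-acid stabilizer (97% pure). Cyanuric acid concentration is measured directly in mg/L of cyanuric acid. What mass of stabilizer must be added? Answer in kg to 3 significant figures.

(a) Volume: 121,000 US gal × 3.785 L/gal = 457,985 L.
(a) Alkalinity to add: (126 − 54) = 72 mg/L as CaCO₃ × 457,985 L = 32,970 g as CaCO₃.
(a) Equivalents: 32,970 g ÷ 50 g/eq = 659.5 eq.
(a) Each mole of Na₂CO₃ supplies 2 eq, so 659.5 / 2 = 329.7 mol.
(a) Mass: 329.7 mol × 106 g/mol = 34,950 g.

(b) CYA to add: (53 − 30) = 23 mg/L × 831,000 L = 19,110 g cyanuric acid.
(b) At 97% purity: 19,110 / 0.97 = 19,700 g product.

(a) 35.0 kg; (b) 19.7 kg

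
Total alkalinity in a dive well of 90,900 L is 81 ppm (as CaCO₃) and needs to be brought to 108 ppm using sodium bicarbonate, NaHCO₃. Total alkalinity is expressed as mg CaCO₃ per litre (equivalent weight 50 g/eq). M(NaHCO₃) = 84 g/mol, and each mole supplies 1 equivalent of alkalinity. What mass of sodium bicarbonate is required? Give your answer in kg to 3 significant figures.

4.12 kg

Alkalinity to add: (108 − 81) = 27 mg/L as CaCO₃ × 90,900 L = 2454 g as CaCO₃.
Equivalents: 2454 g ÷ 50 g/eq = 49.09 eq.
NaHCO₃ supplies 1 eq per mole → 49.09 mol.
Mass: 49.09 mol × 84 g/mol = 4123 g.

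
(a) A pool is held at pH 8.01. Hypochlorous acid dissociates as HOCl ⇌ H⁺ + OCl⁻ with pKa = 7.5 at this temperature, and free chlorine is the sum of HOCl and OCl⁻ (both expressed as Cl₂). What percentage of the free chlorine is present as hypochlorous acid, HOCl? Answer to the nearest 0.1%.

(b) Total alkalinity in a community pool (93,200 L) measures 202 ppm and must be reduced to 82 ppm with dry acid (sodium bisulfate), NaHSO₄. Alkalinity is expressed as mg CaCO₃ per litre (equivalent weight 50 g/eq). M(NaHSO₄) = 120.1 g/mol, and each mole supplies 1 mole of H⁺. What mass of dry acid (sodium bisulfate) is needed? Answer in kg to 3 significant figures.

(a) [OCl⁻]/[HOCl] = 10^(pH − pKa) = 10^(8.01 − 7.5) = 10^0.51 = 3.236.
(a) Fraction as HOCl = 1 / (1 + 3.236) = 0.2361.

(b) Alkalinity to neutralize: (202 − 82) = 120 mg/L as CaCO₃ × 93,200 L = 11,180 g as CaCO₃.
(b) Equivalents of H⁺ required: 11,180 ÷ 50 g/eq = 223.7 eq = 223.7 mol NaHSO₄.
(b) Mass of NaHSO₄: 223.7 × 120.1 = 26,860 g.

(a) 23.6%; (b) 26.9 kg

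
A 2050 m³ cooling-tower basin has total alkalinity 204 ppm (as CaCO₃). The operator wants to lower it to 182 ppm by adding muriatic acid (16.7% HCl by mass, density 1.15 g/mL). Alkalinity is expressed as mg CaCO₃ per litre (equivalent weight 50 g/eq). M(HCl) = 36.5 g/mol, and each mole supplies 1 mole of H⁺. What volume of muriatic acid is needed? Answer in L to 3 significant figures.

171 L

Volume: 2050 m³ = 2,050,000 L.
Alkalinity to neutralize: (204 − 182) = 22 mg/L as CaCO₃ × 2,050,000 L = 45,100 g as CaCO₃.
Equivalents of H⁺ required: 45,100 ÷ 50 g/eq = 902 eq = 902 mol HCl.
Mass of HCl: 902 × 36.5 = 32,920 g.
Mass of 16.7% solution: 32,920 / 0.167 = 197,100 g.
Volume: 197,100 g ÷ 1.15 g/mL = 171,400 mL.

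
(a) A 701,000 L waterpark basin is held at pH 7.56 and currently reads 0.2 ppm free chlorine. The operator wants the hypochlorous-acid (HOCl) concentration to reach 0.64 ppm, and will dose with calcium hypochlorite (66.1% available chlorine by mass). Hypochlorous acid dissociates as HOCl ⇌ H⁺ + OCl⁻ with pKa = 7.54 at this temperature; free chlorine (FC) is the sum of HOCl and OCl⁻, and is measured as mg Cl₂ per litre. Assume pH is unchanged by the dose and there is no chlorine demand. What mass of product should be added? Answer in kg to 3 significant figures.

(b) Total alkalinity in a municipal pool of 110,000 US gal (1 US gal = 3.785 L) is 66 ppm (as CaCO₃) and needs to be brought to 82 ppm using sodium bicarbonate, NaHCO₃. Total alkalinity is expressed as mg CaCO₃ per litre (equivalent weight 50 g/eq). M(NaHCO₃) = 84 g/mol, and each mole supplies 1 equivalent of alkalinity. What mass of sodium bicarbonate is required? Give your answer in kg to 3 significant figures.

(a) 1.18 kg; (b) 11.2 kg

(a) [OCl⁻]/[HOCl] = 10^(pH − pKa) = 10^(7.56 − 7.54) = 1.047; fraction as HOCl = 1/(1 + 1.047) = 0.4885.
(a) Free chlorine required for 0.64 ppm HOCl: 0.64 / 0.4885 = 1.31 ppm.
(a) FC to add: 1.31 − 0.2 = 1.11 mg/L as Cl₂.
(a) Cl₂ equivalent: 1.11 mg/L × 701,000 L = 778.2 g.
(a) Product at 66.1% available Cl: 778.2 / 0.661 = 1177 g.

(b) Volume: 110,000 US gal × 3.785 L/gal = 416,350 L.
(b) Alkalinity to add: (82 − 66) = 16 mg/L as CaCO₃ × 416,350 L = 6662 g as CaCO₃.
(b) Equivalents: 6662 g ÷ 50 g/eq = 133.2 eq.
(b) NaHCO₃ supplies 1 eq per mole → 133.2 mol.
(b) Mass: 133.2 mol × 84 g/mol = 11,190 g.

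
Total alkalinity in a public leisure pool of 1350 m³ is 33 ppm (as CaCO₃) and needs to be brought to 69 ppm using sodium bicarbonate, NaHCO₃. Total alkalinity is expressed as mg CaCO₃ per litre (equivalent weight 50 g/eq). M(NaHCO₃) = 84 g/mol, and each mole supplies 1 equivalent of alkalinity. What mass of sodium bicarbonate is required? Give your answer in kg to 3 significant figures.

81.6 kg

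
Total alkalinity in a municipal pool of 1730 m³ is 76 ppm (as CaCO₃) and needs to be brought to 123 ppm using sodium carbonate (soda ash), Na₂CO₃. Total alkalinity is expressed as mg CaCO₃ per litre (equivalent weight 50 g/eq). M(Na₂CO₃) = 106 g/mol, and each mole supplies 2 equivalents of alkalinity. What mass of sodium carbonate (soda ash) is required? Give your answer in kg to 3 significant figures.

86.2 kg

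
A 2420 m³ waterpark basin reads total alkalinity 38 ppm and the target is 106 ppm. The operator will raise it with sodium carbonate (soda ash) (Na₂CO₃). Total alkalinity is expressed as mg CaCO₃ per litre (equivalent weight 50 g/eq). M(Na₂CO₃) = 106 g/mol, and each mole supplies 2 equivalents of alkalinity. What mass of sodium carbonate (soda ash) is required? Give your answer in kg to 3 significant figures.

Volume: 2420 m³ = 2,420,000 L.
Alkalinity to add: (106 − 38) = 68 mg/L as CaCO₃ × 2,420,000 L = 164,600 g as CaCO₃.
Equivalents: 164,600 g ÷ 50 g/eq = 3291 eq.
Each mole of Na₂CO₃ supplies 2 eq, so 3291 / 2 = 1646 mol.
Mass: 1646 mol × 106 g/mol = 174,400 g.

174 kg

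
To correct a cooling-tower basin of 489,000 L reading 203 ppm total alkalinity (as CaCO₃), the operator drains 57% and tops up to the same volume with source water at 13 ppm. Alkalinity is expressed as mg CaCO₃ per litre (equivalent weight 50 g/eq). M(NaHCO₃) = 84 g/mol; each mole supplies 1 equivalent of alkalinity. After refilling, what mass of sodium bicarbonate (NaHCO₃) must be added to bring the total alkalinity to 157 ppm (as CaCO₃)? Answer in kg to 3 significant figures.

After draining 57% and refilling: 203 × 0.43 + 13 × 0.57 = 94.7 ppm.
Deficit to target: 157 − 94.7 = 62.3 mg/L.
As CaCO₃: 62.3 mg/L × 489,000 L = 30,460 g; ÷ 50 g/eq ÷ 1 = 609.3 mol NaHCO₃.
Mass: 609.3 × 84 = 51,180 g.

51.2 kg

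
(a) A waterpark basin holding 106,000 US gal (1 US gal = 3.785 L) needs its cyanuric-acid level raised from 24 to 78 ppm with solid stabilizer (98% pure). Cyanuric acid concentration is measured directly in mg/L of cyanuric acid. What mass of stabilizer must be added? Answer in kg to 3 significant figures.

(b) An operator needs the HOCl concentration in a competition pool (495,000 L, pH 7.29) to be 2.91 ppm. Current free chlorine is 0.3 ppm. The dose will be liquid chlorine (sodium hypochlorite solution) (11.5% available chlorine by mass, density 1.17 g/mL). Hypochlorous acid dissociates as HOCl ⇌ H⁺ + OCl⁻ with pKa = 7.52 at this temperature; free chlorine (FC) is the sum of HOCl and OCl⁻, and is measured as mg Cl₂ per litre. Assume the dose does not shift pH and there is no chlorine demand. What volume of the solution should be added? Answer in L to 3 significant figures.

(a) 22.1 kg; (b) 15.9 L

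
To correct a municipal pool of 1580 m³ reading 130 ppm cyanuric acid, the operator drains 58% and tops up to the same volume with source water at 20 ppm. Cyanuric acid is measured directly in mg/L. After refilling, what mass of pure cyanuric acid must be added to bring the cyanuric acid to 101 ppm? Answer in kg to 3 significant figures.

Volume: 1580 m³ = 1,580,000 L.
After draining 58% and refilling: 130 × 0.42 + 20 × 0.58 = 66.2 ppm.
Deficit to target: 101 − 66.2 = 34.8 mg/L.
Mass: 34.8 mg/L × 1,580,000 L = 54,980 g cyanuric acid.

55.0 kg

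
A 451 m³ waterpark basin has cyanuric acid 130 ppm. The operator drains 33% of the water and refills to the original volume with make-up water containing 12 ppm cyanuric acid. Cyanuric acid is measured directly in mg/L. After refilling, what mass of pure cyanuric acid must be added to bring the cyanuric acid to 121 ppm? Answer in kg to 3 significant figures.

Volume: 451 m³ = 451,000 L.
After draining 33% and refilling: 130 × 0.67 + 12 × 0.33 = 91.06 ppm.
Deficit to target: 121 − 91.06 = 29.94 mg/L.
Mass: 29.94 mg/L × 451,000 L = 13,500 g cyanuric acid.

13.5 kg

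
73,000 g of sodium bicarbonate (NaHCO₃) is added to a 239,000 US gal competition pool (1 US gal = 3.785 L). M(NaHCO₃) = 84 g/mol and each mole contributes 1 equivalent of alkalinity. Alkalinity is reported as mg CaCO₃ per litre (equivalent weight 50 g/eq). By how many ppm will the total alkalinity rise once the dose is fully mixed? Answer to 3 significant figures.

48.0 ppm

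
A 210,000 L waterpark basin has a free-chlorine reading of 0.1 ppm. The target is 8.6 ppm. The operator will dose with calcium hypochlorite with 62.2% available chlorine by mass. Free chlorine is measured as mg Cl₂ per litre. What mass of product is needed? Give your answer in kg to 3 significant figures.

Chlorine deficit: 8.6 − 0.1 = 8.5 ppm = 8.5 mg/L as Cl₂.
Cl₂ equivalent needed: 8.5 mg/L × 210,000 L = 1,785,000 mg = 1785 g.
Product at 62.2% available chlorine: 1785 / 0.622 = 2870 g.

2.87 kg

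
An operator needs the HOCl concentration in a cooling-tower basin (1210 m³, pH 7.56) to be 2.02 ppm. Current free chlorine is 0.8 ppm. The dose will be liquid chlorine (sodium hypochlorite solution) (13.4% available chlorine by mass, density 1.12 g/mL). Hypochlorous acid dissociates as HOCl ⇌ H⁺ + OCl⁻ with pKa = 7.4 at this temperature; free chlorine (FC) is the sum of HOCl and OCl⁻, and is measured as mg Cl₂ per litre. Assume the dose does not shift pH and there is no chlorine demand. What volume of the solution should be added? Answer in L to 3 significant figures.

Volume: 1210 m³ = 1,210,000 L.
[OCl⁻]/[HOCl] = 10^(pH − pKa) = 10^(7.56 − 7.4) = 1.445; fraction as HOCl = 1/(1 + 1.445) = 0.4089.
Free chlorine required for 2.02 ppm HOCl: 2.02 / 0.4089 = 4.94 ppm.
FC to add: 4.94 − 0.8 = 4.14 mg/L as Cl₂.
Cl₂ equivalent: 4.14 mg/L × 1,210,000 L = 5009 g.
Product at 13.4% available Cl: 5009 / 0.134 = 37,380 g.
Volume: 37,380 g ÷ 1.12 g/mL = 33,380 mL.

33.4 L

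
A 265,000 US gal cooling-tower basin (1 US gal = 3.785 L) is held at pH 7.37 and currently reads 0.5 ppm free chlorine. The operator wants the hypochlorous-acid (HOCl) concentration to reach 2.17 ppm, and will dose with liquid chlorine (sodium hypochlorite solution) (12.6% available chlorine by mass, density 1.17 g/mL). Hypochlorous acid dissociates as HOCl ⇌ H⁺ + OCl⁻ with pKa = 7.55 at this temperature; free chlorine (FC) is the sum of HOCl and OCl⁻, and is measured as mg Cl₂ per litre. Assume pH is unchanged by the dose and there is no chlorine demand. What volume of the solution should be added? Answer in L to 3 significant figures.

21.1 L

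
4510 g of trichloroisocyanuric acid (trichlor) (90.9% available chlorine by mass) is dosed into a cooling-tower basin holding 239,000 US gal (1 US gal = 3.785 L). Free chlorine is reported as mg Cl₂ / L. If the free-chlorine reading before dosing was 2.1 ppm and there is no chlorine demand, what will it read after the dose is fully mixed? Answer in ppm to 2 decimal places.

6.63 ppm

Volume: 239,000 US gal × 3.785 L/gal = 904,615 L.
Available chlorine delivered: 4510 g × 0.909 = 4100 g as Cl₂.
Concentration rise: 4100 g / 904,615 L = 4.532 mg/L = 4.53 ppm.
Final FC: 2.1 + 4.53 = 6.63 ppm.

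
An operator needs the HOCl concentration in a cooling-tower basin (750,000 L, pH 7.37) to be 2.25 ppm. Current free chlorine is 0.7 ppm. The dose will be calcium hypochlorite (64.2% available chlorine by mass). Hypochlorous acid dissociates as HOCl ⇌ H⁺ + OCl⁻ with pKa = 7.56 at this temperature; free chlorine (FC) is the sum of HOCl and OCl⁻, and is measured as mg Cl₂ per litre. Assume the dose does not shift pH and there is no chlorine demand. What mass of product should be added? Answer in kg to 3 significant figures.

3.51 kg

[OCl⁻]/[HOCl] = 10^(pH − pKa) = 10^(7.37 − 7.56) = 0.6457; fraction as HOCl = 1/(1 + 0.6457) = 0.6077.
Free chlorine required for 2.25 ppm HOCl: 2.25 / 0.6077 = 3.703 ppm.
FC to add: 3.703 − 0.7 = 3.003 mg/L as Cl₂.
Cl₂ equivalent: 3.003 mg/L × 750,000 L = 2252 g.
Product at 64.2% available Cl: 2252 / 0.642 = 3508 g.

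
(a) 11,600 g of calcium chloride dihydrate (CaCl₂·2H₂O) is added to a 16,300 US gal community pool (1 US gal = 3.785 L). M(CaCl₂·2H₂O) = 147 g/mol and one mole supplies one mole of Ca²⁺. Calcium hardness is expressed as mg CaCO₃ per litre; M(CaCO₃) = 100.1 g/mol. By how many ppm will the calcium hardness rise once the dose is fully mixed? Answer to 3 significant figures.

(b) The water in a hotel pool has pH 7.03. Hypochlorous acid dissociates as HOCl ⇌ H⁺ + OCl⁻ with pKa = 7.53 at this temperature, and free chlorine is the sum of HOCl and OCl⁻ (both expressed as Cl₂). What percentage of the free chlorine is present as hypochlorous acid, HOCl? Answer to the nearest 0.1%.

(a) Volume: 16,300 US gal × 3.785 L/gal = 61,696 L.
(a) Moles of Ca²⁺: 11,600 g ÷ 147 g/mol = 78.91 mol.
(a) As CaCO₃: 78.91 mol × 100.1 g/mol = 7899 g.
(a) Rise: 7899 g / 61,696 L × 1000 = 128 mg/L.

(b) [OCl⁻]/[HOCl] = 10^(pH − pKa) = 10^(7.03 − 7.53) = 10^-0.50 = 0.3162.
(b) Fraction as HOCl = 1 / (1 + 0.3162) = 0.7597.

(a) 128 ppm; (b) 76.0%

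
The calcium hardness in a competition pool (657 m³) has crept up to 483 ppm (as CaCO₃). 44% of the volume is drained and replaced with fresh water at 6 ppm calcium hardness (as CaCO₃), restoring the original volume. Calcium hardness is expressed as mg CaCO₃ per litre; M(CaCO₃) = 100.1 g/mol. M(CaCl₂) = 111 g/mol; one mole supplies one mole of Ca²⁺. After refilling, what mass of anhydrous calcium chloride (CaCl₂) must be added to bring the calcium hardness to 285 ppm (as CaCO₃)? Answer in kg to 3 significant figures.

8.66 kg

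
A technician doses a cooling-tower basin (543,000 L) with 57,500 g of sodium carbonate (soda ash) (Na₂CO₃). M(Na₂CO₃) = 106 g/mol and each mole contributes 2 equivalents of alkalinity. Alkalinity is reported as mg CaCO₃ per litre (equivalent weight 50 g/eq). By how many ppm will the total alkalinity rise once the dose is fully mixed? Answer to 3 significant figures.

Moles of Na₂CO₃: 57,500 g ÷ 106 g/mol = 542.5 mol → 1085 eq of alkalinity.
As CaCO₃: 1085 eq × 50 g/eq = 54,250 g.
Rise: 54,250 g / 543,000 L × 1000 = 99.9 mg/L.

99.9 ppm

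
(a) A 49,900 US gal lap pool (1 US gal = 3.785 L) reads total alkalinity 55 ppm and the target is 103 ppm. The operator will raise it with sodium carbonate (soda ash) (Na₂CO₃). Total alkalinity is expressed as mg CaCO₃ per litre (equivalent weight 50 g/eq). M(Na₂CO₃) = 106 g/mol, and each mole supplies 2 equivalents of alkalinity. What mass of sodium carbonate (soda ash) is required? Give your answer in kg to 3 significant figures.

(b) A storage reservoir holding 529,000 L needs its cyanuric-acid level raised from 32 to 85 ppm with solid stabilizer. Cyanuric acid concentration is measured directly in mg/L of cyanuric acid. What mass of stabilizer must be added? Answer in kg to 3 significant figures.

(a) 9.61 kg; (b) 28.0 kg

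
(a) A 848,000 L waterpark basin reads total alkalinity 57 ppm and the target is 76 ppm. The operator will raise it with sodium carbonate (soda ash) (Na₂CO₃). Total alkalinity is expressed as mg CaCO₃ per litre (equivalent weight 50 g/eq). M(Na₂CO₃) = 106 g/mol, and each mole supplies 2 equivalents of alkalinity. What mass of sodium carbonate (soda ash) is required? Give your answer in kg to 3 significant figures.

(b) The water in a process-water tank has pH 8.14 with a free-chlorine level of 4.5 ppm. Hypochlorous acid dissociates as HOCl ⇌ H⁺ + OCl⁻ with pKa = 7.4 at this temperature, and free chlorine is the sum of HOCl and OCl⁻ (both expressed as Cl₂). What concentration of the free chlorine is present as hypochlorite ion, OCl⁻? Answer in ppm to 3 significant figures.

(a) Alkalinity to add: (76 − 57) = 19 mg/L as CaCO₃ × 848,000 L = 16,110 g as CaCO₃.
(a) Equivalents: 16,110 g ÷ 50 g/eq = 322.2 eq.
(a) Each mole of Na₂CO₃ supplies 2 eq, so 322.2 / 2 = 161.1 mol.
(a) Mass: 161.1 mol × 106 g/mol = 17,080 g.

(b) [OCl⁻]/[HOCl] = 10^(pH − pKa) = 10^(8.14 − 7.4) = 10^0.74 = 5.495.
(b) Fraction as HOCl = 1 / (1 + 5.495) = 0.154.
(b) OCl⁻ = (1 − 0.154) × 4.5 ppm = 3.807 ppm.

(a) 17.1 kg; (b) 3.81 ppm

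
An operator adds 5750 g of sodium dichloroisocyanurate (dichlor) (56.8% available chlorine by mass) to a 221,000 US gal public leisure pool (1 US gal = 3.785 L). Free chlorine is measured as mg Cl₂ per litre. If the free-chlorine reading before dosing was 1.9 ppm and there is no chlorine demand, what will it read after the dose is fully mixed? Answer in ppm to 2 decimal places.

5.80 ppm

Volume: 221,000 US gal × 3.785 L/gal = 836,485 L.
Available chlorine delivered: 5750 g × 0.568 = 3266 g as Cl₂.
Concentration rise: 3266 g / 836,485 L = 3.904 mg/L = 3.90 ppm.
Final FC: 1.9 + 3.90 = 5.80 ppm.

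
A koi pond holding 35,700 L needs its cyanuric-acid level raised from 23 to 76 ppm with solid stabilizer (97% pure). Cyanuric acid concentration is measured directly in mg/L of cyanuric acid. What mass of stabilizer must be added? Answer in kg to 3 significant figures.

1.95 kg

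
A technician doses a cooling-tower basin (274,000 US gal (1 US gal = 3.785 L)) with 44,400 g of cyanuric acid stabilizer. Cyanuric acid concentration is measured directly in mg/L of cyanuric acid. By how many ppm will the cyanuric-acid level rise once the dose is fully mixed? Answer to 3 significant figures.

Volume: 274,000 US gal × 3.785 L/gal = 1,037,090 L.
Rise: 44,400 g / 1,037,090 L × 1000 = 42.81 mg/L.

42.8 ppm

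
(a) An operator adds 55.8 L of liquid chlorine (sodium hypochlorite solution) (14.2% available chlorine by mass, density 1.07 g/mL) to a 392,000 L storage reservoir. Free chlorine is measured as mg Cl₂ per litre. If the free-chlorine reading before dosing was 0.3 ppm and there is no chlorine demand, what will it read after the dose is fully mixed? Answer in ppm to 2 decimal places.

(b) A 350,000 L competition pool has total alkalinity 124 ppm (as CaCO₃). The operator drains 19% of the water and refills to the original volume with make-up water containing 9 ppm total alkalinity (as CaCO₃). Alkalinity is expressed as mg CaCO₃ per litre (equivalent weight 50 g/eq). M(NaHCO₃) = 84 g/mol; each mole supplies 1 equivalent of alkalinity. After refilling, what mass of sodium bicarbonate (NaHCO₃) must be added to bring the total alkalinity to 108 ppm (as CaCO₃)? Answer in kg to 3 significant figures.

(a) 21.93 ppm; (b) 3.44 kg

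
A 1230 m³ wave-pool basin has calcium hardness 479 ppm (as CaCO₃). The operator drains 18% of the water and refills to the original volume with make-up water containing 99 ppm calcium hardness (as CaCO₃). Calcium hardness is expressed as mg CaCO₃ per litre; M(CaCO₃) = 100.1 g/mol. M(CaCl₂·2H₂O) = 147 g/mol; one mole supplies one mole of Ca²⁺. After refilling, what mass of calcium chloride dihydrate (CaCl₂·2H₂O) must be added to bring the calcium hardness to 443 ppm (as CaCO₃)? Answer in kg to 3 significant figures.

Volume: 1230 m³ = 1,230,000 L.
After draining 18% and refilling: 479 × 0.82 + 99 × 0.18 = 410.6 ppm.
Deficit to target: 443 − 410.6 = 32.4 mg/L.
As CaCO₃: 32.4 mg/L × 1,230,000 L = 39,850 g; ÷ 100.1 = 398.1 mol Ca²⁺.
Mass: 398.1 × 147 = 58,520 g.

58.5 kg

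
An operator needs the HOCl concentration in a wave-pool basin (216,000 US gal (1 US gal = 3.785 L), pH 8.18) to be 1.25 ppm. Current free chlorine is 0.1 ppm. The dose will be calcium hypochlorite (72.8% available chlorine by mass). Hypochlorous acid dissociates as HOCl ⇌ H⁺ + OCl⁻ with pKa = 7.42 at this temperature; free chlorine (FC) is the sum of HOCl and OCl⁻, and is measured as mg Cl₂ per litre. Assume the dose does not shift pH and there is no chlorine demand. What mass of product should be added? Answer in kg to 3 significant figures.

9.37 kg

Volume: 216,000 US gal × 3.785 L/gal = 817,560 L.
[OCl⁻]/[HOCl] = 10^(pH − pKa) = 10^(8.18 − 7.42) = 5.754; fraction as HOCl = 1/(1 + 5.754) = 0.1481.
Free chlorine required for 1.25 ppm HOCl: 1.25 / 0.1481 = 8.443 ppm.
FC to add: 8.443 − 0.1 = 8.343 mg/L as Cl₂.
Cl₂ equivalent: 8.343 mg/L × 817,560 L = 6821 g.
Product at 72.8% available Cl: 6821 / 0.728 = 9369 g.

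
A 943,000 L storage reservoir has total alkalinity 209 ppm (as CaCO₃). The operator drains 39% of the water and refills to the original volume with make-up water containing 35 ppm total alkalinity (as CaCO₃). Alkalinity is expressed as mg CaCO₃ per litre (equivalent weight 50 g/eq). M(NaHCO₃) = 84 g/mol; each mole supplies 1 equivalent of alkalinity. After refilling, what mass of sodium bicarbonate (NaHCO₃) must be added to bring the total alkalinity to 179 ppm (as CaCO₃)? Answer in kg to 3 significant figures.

After draining 39% and refilling: 209 × 0.61 + 35 × 0.39 = 141.14 ppm.
Deficit to target: 179 − 141.14 = 37.86 mg/L.
As CaCO₃: 37.86 mg/L × 943,000 L = 35,700 g; ÷ 50 g/eq ÷ 1 = 714 mol NaHCO₃.
Mass: 714 × 84 = 59,980 g.

60.0 kg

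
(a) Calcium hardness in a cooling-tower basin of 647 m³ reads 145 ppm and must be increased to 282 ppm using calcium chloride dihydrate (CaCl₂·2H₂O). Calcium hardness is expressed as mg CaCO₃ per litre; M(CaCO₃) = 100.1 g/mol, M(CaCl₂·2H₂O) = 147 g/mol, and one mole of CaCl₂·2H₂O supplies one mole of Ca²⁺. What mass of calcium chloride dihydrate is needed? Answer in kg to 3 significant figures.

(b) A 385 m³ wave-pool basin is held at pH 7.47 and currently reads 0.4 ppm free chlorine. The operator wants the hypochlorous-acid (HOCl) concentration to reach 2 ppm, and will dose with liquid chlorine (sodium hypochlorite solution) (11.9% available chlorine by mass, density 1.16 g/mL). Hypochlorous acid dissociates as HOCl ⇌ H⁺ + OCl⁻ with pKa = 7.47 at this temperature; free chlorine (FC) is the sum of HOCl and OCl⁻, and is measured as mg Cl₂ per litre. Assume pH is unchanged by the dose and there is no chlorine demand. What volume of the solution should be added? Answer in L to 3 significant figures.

(a) 130 kg; (b) 10.0 L

(a) Volume: 647 m³ = 647,000 L.
(a) Hardness to add: (282 − 145) = 137 mg/L as CaCO₃ × 647,000 L = 88,640 g as CaCO₃.
(a) Moles of Ca²⁺ (1 mol Ca²⁺ ≡ 1 mol CaCO₃): 88,640 / 100.1 g/mol = 885.5 mol.
(a) Mass of CaCl₂·2H₂O: 885.5 × 147 = 130,200 g.

(b) Volume: 385 m³ = 385,000 L.
(b) [OCl⁻]/[HOCl] = 10^(pH − pKa) = 10^(7.47 − 7.47) = 1; fraction as HOCl = 1/(1 + 1) = 0.5.
(b) Free chlorine required for 2 ppm HOCl: 2 / 0.5 = 4 ppm.
(b) FC to add: 4 − 0.4 = 3.6 mg/L as Cl₂.
(b) Cl₂ equivalent: 3.6 mg/L × 385,000 L = 1386 g.
(b) Product at 11.9% available Cl: 1386 / 0.119 = 11,650 g.
(b) Volume: 11,650 g ÷ 1.16 g/mL = 10,040 mL.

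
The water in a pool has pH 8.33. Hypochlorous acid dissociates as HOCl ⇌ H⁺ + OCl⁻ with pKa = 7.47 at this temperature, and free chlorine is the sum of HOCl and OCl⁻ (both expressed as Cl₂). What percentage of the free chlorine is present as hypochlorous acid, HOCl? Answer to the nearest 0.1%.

12.1%

[OCl⁻]/[HOCl] = 10^(pH − pKa) = 10^(8.33 − 7.47) = 10^0.86 = 7.244.
Fraction as HOCl = 1 / (1 + 7.244) = 0.1213.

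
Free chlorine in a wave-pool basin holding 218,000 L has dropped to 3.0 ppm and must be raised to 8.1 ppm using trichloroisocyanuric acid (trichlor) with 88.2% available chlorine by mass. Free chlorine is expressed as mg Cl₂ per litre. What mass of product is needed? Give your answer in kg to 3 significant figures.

1.26 kg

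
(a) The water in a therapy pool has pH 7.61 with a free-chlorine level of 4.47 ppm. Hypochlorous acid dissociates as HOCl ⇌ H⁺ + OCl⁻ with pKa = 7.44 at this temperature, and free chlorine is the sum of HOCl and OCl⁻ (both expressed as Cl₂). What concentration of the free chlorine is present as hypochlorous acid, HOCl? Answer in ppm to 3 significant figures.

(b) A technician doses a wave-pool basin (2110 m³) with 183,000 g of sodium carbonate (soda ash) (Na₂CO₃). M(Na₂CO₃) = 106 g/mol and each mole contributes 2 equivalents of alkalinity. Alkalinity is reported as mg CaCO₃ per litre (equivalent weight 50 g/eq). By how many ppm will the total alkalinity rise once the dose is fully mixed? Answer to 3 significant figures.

(a) [OCl⁻]/[HOCl] = 10^(pH − pKa) = 10^(7.61 − 7.44) = 10^0.17 = 1.479.
(a) Fraction as HOCl = 1 / (1 + 1.479) = 0.4034.
(a) HOCl = 0.4034 × 4.47 ppm = 1.803 ppm.

(b) Volume: 2110 m³ = 2,110,000 L.
(b) Moles of Na₂CO₃: 183,000 g ÷ 106 g/mol = 1726 mol → 3453 eq of alkalinity.
(b) As CaCO₃: 3453 eq × 50 g/eq = 172,600 g.
(b) Rise: 172,600 g / 2,110,000 L × 1000 = 81.82 mg/L.

(a) 1.80 ppm; (b) 81.8 ppm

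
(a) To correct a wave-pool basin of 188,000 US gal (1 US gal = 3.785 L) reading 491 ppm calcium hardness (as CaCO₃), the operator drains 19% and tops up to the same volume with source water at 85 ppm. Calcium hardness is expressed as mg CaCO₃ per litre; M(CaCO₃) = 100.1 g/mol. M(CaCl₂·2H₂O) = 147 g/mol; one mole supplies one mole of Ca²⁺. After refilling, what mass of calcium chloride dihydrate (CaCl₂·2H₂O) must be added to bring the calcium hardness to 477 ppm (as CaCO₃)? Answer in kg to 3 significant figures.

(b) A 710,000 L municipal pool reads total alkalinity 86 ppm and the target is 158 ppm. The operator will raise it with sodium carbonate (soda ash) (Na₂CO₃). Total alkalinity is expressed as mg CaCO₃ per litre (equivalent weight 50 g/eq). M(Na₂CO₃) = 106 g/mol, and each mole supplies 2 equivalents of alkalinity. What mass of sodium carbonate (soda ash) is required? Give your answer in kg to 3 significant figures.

(a) 66.0 kg; (b) 54.2 kg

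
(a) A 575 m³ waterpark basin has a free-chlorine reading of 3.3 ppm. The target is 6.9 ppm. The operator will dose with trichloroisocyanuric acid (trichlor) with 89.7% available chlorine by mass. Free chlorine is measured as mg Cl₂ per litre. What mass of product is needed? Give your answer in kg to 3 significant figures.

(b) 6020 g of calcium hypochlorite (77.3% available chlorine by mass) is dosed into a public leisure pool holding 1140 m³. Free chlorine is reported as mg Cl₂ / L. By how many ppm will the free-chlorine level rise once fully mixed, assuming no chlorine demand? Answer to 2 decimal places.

(a) 2.31 kg; (b) 4.08 ppm

(a) Volume: 575 m³ = 575,000 L.
(a) Chlorine deficit: 6.9 − 3.3 = 3.6 ppm = 3.6 mg/L as Cl₂.
(a) Cl₂ equivalent needed: 3.6 mg/L × 575,000 L = 2,070,000 mg = 2070 g.
(a) Product at 89.7% available chlorine: 2070 / 0.897 = 2308 g.

(b) Volume: 1140 m³ = 1,140,000 L.
(b) Available chlorine delivered: 6020 g × 0.773 = 4653 g as Cl₂.
(b) Concentration rise: 4653 g / 1,140,000 L = 4.082 mg/L = 4.08 ppm.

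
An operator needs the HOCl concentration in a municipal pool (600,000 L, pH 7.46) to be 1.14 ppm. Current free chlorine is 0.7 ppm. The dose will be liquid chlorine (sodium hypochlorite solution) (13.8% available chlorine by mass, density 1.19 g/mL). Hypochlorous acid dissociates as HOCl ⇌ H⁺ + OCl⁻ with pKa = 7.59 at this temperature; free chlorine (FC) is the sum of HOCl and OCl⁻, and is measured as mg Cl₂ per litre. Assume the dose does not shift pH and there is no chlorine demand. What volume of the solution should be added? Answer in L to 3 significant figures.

[OCl⁻]/[HOCl] = 10^(pH − pKa) = 10^(7.46 − 7.59) = 0.7413; fraction as HOCl = 1/(1 + 0.7413) = 0.5743.
Free chlorine required for 1.14 ppm HOCl: 1.14 / 0.5743 = 1.985 ppm.
FC to add: 1.985 − 0.7 = 1.285 mg/L as Cl₂.
Cl₂ equivalent: 1.285 mg/L × 600,000 L = 771.1 g.
Product at 13.8% available Cl: 771.1 / 0.138 = 5587 g.
Volume: 5587 g ÷ 1.19 g/mL = 4695 mL.

4.70 L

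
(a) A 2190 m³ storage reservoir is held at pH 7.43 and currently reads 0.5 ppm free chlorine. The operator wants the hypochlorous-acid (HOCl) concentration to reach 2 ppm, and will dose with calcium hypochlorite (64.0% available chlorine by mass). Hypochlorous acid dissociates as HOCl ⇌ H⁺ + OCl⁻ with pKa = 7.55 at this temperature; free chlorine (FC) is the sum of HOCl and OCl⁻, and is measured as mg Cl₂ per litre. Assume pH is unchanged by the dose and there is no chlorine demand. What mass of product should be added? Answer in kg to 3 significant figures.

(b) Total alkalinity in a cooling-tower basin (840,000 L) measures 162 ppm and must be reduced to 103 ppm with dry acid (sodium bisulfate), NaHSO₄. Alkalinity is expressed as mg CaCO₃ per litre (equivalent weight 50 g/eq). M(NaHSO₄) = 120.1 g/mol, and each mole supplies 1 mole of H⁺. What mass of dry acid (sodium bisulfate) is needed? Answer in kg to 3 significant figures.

(a) 10.3 kg; (b) 119 kg

(a) Volume: 2190 m³ = 2,190,000 L.
(a) [OCl⁻]/[HOCl] = 10^(pH − pKa) = 10^(7.43 − 7.55) = 0.7586; fraction as HOCl = 1/(1 + 0.7586) = 0.5686.
(a) Free chlorine required for 2 ppm HOCl: 2 / 0.5686 = 3.517 ppm.
(a) FC to add: 3.517 − 0.5 = 3.017 mg/L as Cl₂.
(a) Cl₂ equivalent: 3.017 mg/L × 2,190,000 L = 6608 g.
(a) Product at 64.0% available Cl: 6608 / 0.64 = 10,320 g.

(b) Alkalinity to neutralize: (162 − 103) = 59 mg/L as CaCO₃ × 840,000 L = 49,560 g as CaCO₃.
(b) Equivalents of H⁺ required: 49,560 ÷ 50 g/eq = 991.2 eq = 991.2 mol NaHSO₄.
(b) Mass of NaHSO₄: 991.2 × 120.1 = 119,000 g.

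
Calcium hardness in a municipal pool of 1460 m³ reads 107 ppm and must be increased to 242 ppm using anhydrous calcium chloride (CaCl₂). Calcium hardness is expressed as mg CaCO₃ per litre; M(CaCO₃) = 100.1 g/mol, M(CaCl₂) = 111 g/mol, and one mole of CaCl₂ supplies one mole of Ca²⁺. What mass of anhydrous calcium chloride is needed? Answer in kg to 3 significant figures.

Volume: 1460 m³ = 1,460,000 L.
Hardness to add: (242 − 107) = 135 mg/L as CaCO₃ × 1,460,000 L = 197,100 g as CaCO₃.
Moles of Ca²⁺ (1 mol Ca²⁺ ≡ 1 mol CaCO₃): 197,100 / 100.1 g/mol = 1969 mol.
Mass of CaCl₂: 1969 × 111 = 218,600 g.

219 kg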